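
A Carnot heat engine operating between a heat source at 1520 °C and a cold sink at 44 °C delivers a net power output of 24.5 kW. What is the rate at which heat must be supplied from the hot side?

Q̇_H ≈ 29.8 kW

T_H = 1520 °C → 1520 + 273.15 = 1793.15 K.
T_C = 44 °C → 44 + 273.15 = 317.15 K.
For a reversible engine, η = 1 − T_C/T_H = 1 − 317.15/1793.15 = 0.8231.
Q_H = W/η = 24.5/0.8231 = 29.8 kW.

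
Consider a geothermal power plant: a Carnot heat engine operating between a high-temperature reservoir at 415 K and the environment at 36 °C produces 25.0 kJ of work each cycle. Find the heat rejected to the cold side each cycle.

Q_C ≈ 73.0 kJ

T_C = 36 °C → 36 + 273.15 = 309.15 K.
Since the cycle is reversible, η = 1 − T_C/T_H = 1 − 309.15/415.00 = 0.2551.
Since Q_C/Q_H = T_C/T_H and Q_H = W/η, Q_C = W·T_C/(T_H − T_C) = 25.0 × 309.15/105.85 = 73.0 kJ.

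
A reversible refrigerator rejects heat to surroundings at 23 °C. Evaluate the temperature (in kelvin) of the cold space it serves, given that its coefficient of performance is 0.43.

T_H = 23 °C → 23 + 273.15 = 296.15 K.
COP_R = T_C/(T_H − T_C) ⇒ T_C = T_H·COP_R/(1 + COP_R) = 296.15 × 0.43/(1 + 0.43) = 89.05 K.

T_C ≈ 89.05 K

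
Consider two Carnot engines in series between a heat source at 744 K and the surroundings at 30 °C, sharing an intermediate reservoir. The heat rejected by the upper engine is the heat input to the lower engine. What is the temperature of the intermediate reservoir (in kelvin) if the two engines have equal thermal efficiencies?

T_m ≈ 475 K

T_C = 30 °C → 30 + 273.15 = 303.15 K.
Equal efficiencies require 1 − T_m/T_H = 1 − T_C/T_m, i.e. T_m/T_H = T_C/T_m, so T_m = √(T_H·T_C) = √(744.00 × 303.15) = 475 K.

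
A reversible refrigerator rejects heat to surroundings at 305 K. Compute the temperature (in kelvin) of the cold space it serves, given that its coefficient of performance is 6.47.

COP_R = T_C/(T_H − T_C) ⇒ T_C = T_H·COP_R/(1 + COP_R) = 305.00 × 6.47/(1 + 6.47) = 264 K.

T_C ≈ 264 K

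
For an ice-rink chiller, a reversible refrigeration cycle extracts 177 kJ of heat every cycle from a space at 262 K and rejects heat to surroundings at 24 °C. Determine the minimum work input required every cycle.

T_H = 24 °C → 24 + 273.15 = 297.15 K.
For a reversible refrigerator, COP_R = T_C/(T_H − T_C) = 262.00/35.15 = 7.4538.
W = Q_C/COP_R = 177/7.4538 = 23.7 kJ.

W_in ≈ 23.7 kJ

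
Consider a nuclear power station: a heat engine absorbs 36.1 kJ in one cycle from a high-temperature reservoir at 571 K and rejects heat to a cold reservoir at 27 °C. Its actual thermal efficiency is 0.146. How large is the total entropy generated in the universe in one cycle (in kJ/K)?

ΔS_univ ≈ 0.03949 kJ/K

T_C = 27 °C → 27 + 273.15 = 300.15 K.
W = η·Q_H = 0.146 × 36.1 = 5.271 kJ, so Q_C = Q_H − W = 30.83 kJ.
The hot reservoir loses entropy Q_H/T_H = 36.1/571.00 = 0.06322 kJ/K; the cold reservoir gains Q_C/T_C = 30.83/300.15 = 0.1027 kJ/K.
ΔS_univ = −Q_H/T_H + Q_C/T_C = 0.03949 kJ/K (> 0, since η = 0.146 < η_Carnot = 0.474).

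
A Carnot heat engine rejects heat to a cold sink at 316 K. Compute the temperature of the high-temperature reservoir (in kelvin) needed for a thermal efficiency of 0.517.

From η = 1 − T_C/T_H, solving for T_H gives T_H = T_C/(1 − η) = 316.00/(1 − 0.517) = 654.2 K.

T_H ≈ 654.2 K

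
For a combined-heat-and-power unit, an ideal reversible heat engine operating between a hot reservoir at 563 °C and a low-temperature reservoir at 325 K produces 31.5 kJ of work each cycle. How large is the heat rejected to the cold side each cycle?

Q_C ≈ 20.0 kJ

T_H = 563 °C → 563 + 273.15 = 836.15 K.
The Carnot efficiency is η = 1 − T_C/T_H = 1 − 325.00/836.15 = 0.6113.
Since Q_C/Q_H = T_C/T_H and Q_H = W/η, Q_C = W·T_C/(T_H − T_C) = 31.5 × 325.00/511.15 = 20.0 kJ.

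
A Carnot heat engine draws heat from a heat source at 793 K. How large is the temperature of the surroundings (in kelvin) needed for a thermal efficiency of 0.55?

T_C ≈ 357 K

From η = 1 − T_C/T_H, T_C = T_H·(1 − η) = 793.00 × (1 − 0.55) = 357 K.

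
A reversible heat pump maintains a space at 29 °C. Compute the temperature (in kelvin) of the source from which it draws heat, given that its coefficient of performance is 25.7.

T_C ≈ 290.4 K

T_H = 29 °C → 29 + 273.15 = 302.15 K.
COP_HP = T_H/(T_H − T_C) ⇒ T_C = T_H·(COP_HP − 1)/COP_HP = 302.15 × (25.7 − 1)/25.7 = 290.4 K.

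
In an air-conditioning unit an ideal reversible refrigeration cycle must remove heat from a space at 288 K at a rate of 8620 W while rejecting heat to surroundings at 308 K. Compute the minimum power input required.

For a reversible refrigerator, COP_R = T_C/(T_H − T_C) = 288.00/20.00 = 14.4000.
W = Q_C/COP_R = 8620/14.4000 = 599 W.

Ẇ_in ≈ 599 W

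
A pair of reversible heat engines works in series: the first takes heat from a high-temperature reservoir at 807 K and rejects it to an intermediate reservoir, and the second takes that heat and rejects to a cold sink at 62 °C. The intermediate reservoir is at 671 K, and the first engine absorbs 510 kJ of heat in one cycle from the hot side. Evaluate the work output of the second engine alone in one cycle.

W₂ ≈ 212.2 kJ

T_C = 62 °C → 62 + 273.15 = 335.15 K.
Heat entering the second stage: Q_m = Q_H·(T_m/T_H) = 510 × 671.00/807.00 = 424.1 kJ.
Second-stage efficiency η₂ = 1 − T_C/T_m = 1 − 335.15/671.00 = 0.5005, so W₂ = η₂·Q_m = 212.2 kJ.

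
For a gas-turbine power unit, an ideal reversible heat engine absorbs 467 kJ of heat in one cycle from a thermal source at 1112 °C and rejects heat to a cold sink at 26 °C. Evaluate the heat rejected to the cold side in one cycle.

Q_C ≈ 101 kJ

T_H = 1112 °C → 1112 + 273.15 = 1385.15 K.
T_C = 26 °C → 26 + 273.15 = 299.15 K.
The Carnot efficiency is η = 1 − T_C/T_H = 1 − 299.15/1385.15 = 0.7840.
For a reversible cycle Q_C/Q_H = T_C/T_H, so Q_C = 467 × 299.15/1385.15 = 101 kJ.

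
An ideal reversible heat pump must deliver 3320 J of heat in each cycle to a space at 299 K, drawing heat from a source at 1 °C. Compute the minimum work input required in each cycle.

T_C = 1 °C → 1 + 273.15 = 274.15 K.
COP_HP = T_H/(T_H − T_C) = 299.00/24.85 = 12.0322.
W = Q_H/COP_HP = 3320/12.0322 = 276 J.

W_in ≈ 276 J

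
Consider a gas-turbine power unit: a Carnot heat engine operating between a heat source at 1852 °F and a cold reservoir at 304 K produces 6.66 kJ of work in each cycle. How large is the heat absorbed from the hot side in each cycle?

Q_H ≈ 8.73 kJ

T_H = 1852 °F → (1852 − 32) × 5/9 = 1011.11 °C = 1284.26 K.
Since the cycle is reversible, η = 1 − T_C/T_H = 1 − 304.00/1284.26 = 0.7633.
Q_H = W/η = 6.66/0.7633 = 8.73 kJ.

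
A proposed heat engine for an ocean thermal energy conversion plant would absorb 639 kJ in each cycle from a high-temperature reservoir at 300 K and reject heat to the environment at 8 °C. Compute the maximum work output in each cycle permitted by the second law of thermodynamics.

W_max ≈ 40.15 kJ

T_C = 8 °C → 8 + 273.15 = 281.15 K.
The upper bound on efficiency is η_max = 1 − T_C/T_H = 1 − 281.15/300.00 = 0.0628.
W_max = η_max · Q_H = 0.0628 × 639 = 40.15 kJ.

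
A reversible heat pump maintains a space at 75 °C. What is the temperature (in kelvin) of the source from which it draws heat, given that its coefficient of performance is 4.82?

T_C ≈ 275.9 K

T_H = 75 °C → 75 + 273.15 = 348.15 K.
COP_HP = T_H/(T_H − T_C) ⇒ T_C = T_H·(COP_HP − 1)/COP_HP = 348.15 × (4.82 − 1)/4.82 = 275.9 K.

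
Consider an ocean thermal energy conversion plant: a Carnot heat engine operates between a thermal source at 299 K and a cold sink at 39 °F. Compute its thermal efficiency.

T_C = 39 °F → (39 − 32) × 5/9 = 3.89 °C = 277.04 K.
Since the cycle is reversible, η = 1 − T_C/T_H = 1 − 277.04/299.00 = 0.0734.

η ≈ 0.0734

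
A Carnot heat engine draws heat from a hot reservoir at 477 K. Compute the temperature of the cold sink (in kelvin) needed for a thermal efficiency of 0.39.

T_C ≈ 291 K

From η = 1 − T_C/T_H, T_C = T_H·(1 − η) = 477.00 × (1 − 0.39) = 291 K.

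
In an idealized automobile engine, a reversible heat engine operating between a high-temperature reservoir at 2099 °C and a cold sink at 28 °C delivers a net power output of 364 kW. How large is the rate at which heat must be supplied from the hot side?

Q̇_H ≈ 417 kW

T_H = 2099 °C → 2099 + 273.15 = 2372.15 K.
T_C = 28 °C → 28 + 273.15 = 301.15 K.
For a reversible engine, η = 1 − T_C/T_H = 1 − 301.15/2372.15 = 0.8730.
Q_H = W/η = 364/0.8730 = 417 kW.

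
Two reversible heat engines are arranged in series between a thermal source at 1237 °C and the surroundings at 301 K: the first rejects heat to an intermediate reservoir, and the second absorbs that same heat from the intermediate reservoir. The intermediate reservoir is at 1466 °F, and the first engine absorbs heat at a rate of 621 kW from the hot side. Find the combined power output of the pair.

T_H = 1237 °C → 1237 + 273.15 = 1510.15 K.
Two reversible stages in series are equivalent to a single Carnot engine between T_H and T_C, so η_total = 1 − T_C/T_H = 1 − 301.00/1510.15 = 0.8007.
W_total = η_total · Q_H = 0.8007 × 621 = 497 kW.

Ẇ_total ≈ 497 kW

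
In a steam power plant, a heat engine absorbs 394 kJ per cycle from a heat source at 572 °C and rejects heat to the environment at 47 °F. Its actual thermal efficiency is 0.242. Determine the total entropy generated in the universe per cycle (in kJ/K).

ΔS_univ ≈ 0.5948 kJ/K

T_H = 572 °C → 572 + 273.15 = 845.15 K.
T_C = 47 °F → (47 − 32) × 5/9 = 8.33 °C = 281.48 K.
W = η·Q_H = 0.242 × 394 = 95.35 kJ, so Q_C = Q_H − W = 298.7 kJ.
Entropy balance on the reservoirs: −Q_H/T_H = -0.4662 kJ/K, +Q_C/T_C = 1.061 kJ/K.
ΔS_univ = −Q_H/T_H + Q_C/T_C = 0.5948 kJ/K (> 0, since η = 0.242 < η_Carnot = 0.667).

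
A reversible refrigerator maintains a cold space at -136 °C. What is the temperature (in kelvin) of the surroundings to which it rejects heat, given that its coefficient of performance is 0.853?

T_C = -136 °C → -136 + 273.15 = 137.15 K.
COP_R = T_C/(T_H − T_C) ⇒ T_H = T_C·(1 + 1/COP_R) = 137.15 × (1 + 1/0.853) = 298 K.

T_H ≈ 298 K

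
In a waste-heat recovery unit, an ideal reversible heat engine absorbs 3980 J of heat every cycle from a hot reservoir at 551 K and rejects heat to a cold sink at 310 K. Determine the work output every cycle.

For a reversible engine, η = 1 − T_C/T_H = 1 − 310.00/551.00 = 0.4374.
W = η·Q_H = 0.4374 × 3980 = 1741 J.

W ≈ 1741 J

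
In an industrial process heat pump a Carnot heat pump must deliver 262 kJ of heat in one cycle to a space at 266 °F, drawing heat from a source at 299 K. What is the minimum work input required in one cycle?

W_in ≈ 67.7 kJ

T_H = 266 °F → (266 − 32) × 5/9 = 130.00 °C = 403.15 K.
The Carnot heat-pump COP is COP_HP = T_H/(T_H − T_C) = 403.15/104.15 = 3.8709.
W = Q_H/COP_HP = 262/3.8709 = 67.7 kJ.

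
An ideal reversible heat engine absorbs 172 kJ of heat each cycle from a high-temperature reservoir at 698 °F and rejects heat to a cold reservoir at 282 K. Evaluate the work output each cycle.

W ≈ 96.6 kJ

T_H = 698 °F → (698 − 32) × 5/9 = 370.00 °C = 643.15 K.
The Carnot efficiency is η = 1 − T_C/T_H = 1 − 282.00/643.15 = 0.5615.
W = η·Q_H = 0.5615 × 172 = 96.6 kJ.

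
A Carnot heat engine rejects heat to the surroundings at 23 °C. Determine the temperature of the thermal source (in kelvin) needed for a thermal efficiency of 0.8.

T_C = 23 °C → 23 + 273.15 = 296.15 K.
From η = 1 − T_C/T_H, solving for T_H gives T_H = T_C/(1 − η) = 296.15/(1 − 0.8) = 1480 K.

T_H ≈ 1480 K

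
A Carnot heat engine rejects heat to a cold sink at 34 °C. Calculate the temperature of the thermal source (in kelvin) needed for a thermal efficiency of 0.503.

T_C = 34 °C → 34 + 273.15 = 307.15 K.
From η = 1 − T_C/T_H, solving for T_H gives T_H = T_C/(1 − η) = 307.15/(1 − 0.503) = 618 K.

T_H ≈ 618 K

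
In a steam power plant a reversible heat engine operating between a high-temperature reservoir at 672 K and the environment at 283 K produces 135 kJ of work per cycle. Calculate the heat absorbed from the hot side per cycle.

Carnot efficiency: η = 1 − T_C/T_H = 1 − 283.00/672.00 = 0.5789.
Q_H = W/η = 135/0.5789 = 233.2 kJ.

Q_H ≈ 233.2 kJ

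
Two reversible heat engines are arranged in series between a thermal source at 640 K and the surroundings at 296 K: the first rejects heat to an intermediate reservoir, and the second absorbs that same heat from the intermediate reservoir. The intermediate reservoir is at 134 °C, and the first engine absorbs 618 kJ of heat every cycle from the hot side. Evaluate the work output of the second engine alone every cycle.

W₂ ≈ 107.3 kJ

T_m = 134 °C → 134 + 273.15 = 407.15 K.
Heat entering the second stage: Q_m = Q_H·(T_m/T_H) = 618 × 407.15/640.00 = 393.2 kJ.
Second-stage efficiency η₂ = 1 − T_C/T_m = 1 − 296.00/407.15 = 0.2730, so W₂ = η₂·Q_m = 107.3 kJ.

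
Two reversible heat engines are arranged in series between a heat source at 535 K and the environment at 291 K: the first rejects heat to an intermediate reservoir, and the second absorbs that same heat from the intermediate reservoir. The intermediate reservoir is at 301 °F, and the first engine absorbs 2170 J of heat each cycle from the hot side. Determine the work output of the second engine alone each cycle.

T_m = 301 °F → (301 − 32) × 5/9 = 149.44 °C = 422.59 K.
Heat entering the second stage: Q_m = Q_H·(T_m/T_H) = 2170 × 422.59/535.00 = 1710 J.
Second-stage efficiency η₂ = 1 − T_C/T_m = 1 − 291.00/422.59 = 0.3114, so W₂ = η₂·Q_m = 534 J.

W₂ ≈ 534 J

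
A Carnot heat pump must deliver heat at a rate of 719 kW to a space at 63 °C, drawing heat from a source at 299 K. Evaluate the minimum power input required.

Ẇ_in ≈ 79.46 kW

T_H = 63 °C → 63 + 273.15 = 336.15 K.
COP_HP = T_H/(T_H − T_C) = 336.15/37.15 = 9.0485.
W = Q_H/COP_HP = 719/9.0485 = 79.46 kW.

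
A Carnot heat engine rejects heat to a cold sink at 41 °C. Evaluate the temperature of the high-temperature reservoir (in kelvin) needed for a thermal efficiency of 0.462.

T_C = 41 °C → 41 + 273.15 = 314.15 K.
From η = 1 − T_C/T_H, solving for T_H gives T_H = T_C/(1 − η) = 314.15/(1 − 0.462) = 583.9 K.

T_H ≈ 583.9 K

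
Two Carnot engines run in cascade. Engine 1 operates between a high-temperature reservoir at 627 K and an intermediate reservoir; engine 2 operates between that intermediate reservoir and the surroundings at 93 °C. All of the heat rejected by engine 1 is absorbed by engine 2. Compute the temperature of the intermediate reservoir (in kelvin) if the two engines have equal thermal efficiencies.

T_m ≈ 479 K

T_C = 93 °C → 93 + 273.15 = 366.15 K.
Equal efficiencies require 1 − T_m/T_H = 1 − T_C/T_m, i.e. T_m/T_H = T_C/T_m, so T_m = √(T_H·T_C) = √(627.00 × 366.15) = 479 K.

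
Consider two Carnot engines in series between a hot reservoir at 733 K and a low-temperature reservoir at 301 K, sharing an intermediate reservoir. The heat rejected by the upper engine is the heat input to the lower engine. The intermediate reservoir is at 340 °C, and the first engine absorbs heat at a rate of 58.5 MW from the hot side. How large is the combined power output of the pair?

Ẇ_total ≈ 34.5 MW

Two reversible stages in series are equivalent to a single Carnot engine between T_H and T_C, so η_total = 1 − T_C/T_H = 1 − 301.00/733.00 = 0.5894.
W_total = η_total · Q_H = 0.5894 × 58.5 = 34.5 MW.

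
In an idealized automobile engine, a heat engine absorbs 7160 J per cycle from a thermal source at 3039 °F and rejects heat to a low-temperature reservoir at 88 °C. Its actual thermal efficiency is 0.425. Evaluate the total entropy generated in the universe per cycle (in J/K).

T_H = 3039 °F → (3039 − 32) × 5/9 = 1670.56 °C = 1943.71 K.
T_C = 88 °C → 88 + 273.15 = 361.15 K.
W = η·Q_H = 0.425 × 7160 = 3043 J, so Q_C = Q_H − W = 4117 J.
Reservoir entropy changes: ΔS_H = −Q_H/T_H = −7160/1943.71 = -3.684 J/K and ΔS_C = +Q_C/T_C = 4117/361.15 = 11.40 J/K.
ΔS_univ = −Q_H/T_H + Q_C/T_C = 7.72 J/K (> 0, since η = 0.425 < η_Carnot = 0.814).

ΔS_univ ≈ 7.72 J/K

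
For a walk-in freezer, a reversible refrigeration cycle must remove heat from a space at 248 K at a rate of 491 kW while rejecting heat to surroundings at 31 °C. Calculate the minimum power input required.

T_H = 31 °C → 31 + 273.15 = 304.15 K.
Carnot COP: COP_R = T_C/(T_H − T_C) = 248.00/56.15 = 4.4167.
W = Q_C/COP_R = 491/4.4167 = 111.2 kW.

Ẇ_in ≈ 111.2 kW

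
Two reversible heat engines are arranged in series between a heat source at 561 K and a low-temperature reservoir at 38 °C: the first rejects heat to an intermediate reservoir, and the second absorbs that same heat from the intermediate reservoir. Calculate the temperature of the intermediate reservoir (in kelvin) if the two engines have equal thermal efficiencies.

T_m ≈ 418 K

T_C = 38 °C → 38 + 273.15 = 311.15 K.
Equal efficiencies require 1 − T_m/T_H = 1 − T_C/T_m, i.e. T_m/T_H = T_C/T_m, so T_m = √(T_H·T_C) = √(561.00 × 311.15) = 418 K.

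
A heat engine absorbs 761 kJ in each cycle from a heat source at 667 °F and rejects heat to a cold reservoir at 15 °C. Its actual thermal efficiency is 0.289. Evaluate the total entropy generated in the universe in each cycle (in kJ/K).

T_H = 667 °F → (667 − 32) × 5/9 = 352.78 °C = 625.93 K.
T_C = 15 °C → 15 + 273.15 = 288.15 K.
W = η·Q_H = 0.289 × 761 = 219.9 kJ, so Q_C = Q_H − W = 541.1 kJ.
Reservoir entropy changes: ΔS_H = −Q_H/T_H = −761/625.93 = -1.216 kJ/K and ΔS_C = +Q_C/T_C = 541.1/288.15 = 1.878 kJ/K.
ΔS_univ = −Q_H/T_H + Q_C/T_C = 0.6619 kJ/K (> 0, since η = 0.289 < η_Carnot = 0.540).

ΔS_univ ≈ 0.6619 kJ/K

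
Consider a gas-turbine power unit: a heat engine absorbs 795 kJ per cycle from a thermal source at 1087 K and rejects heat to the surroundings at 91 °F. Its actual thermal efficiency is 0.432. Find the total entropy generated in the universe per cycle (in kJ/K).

ΔS_univ ≈ 0.7447 kJ/K

T_C = 91 °F → (91 − 32) × 5/9 = 32.78 °C = 305.93 K.
W = η·Q_H = 0.432 × 795 = 343.4 kJ, so Q_C = Q_H − W = 451.6 kJ.
Entropy balance on the reservoirs: −Q_H/T_H = -0.7314 kJ/K, +Q_C/T_C = 1.476 kJ/K.
ΔS_univ = −Q_H/T_H + Q_C/T_C = 0.7447 kJ/K (> 0, since η = 0.432 < η_Carnot = 0.719).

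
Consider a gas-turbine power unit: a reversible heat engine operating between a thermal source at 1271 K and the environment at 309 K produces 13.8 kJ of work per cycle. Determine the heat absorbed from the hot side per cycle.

Q_H ≈ 18.23 kJ

The Carnot efficiency is η = 1 − T_C/T_H = 1 − 309.00/1271.00 = 0.7569.
Q_H = W/η = 13.8/0.7569 = 18.23 kJ.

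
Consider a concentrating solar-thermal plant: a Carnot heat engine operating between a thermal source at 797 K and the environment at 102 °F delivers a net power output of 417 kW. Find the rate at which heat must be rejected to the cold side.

T_C = 102 °F → (102 − 32) × 5/9 = 38.89 °C = 312.04 K.
The Carnot efficiency is η = 1 − T_C/T_H = 1 − 312.04/797.00 = 0.6085.
Since Q_C/Q_H = T_C/T_H and Q_H = W/η, Q_C = W·T_C/(T_H − T_C) = 417 × 312.04/484.96 = 268 kW.

Q̇_C ≈ 268 kW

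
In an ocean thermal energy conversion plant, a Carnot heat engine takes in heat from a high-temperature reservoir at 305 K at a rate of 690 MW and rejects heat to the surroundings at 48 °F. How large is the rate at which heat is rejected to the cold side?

T_C = 48 °F → (48 − 32) × 5/9 = 8.89 °C = 282.04 K.
η_rev = 1 − T_C/T_H = 1 − 282.04/305.00 = 0.0753.
For a reversible cycle Q_C/Q_H = T_C/T_H, so Q_C = 690 × 282.04/305.00 = 638.1 MW.

Q̇_C ≈ 638.1 MW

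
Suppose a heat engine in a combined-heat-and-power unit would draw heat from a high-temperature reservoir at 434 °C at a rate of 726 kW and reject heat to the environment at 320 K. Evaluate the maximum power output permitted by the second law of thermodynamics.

Ẇ_max ≈ 397 kW

T_H = 434 °C → 434 + 273.15 = 707.15 K.
The second-law ceiling is the Carnot efficiency, η_max = 1 − T_C/T_H = 1 − 320.00/707.15 = 0.5475.
W_max = η_max · Q_H = 0.5475 × 726 = 397 kW.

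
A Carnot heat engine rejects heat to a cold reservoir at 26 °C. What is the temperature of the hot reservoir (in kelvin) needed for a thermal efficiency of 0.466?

T_C = 26 °C → 26 + 273.15 = 299.15 K.
From η = 1 − T_C/T_H, solving for T_H gives T_H = T_C/(1 − η) = 299.15/(1 − 0.466) = 560.2 K.

T_H ≈ 560.2 K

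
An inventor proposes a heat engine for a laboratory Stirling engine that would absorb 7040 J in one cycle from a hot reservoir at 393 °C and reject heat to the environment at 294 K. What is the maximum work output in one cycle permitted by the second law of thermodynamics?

W_max ≈ 3930 J

T_H = 393 °C → 393 + 273.15 = 666.15 K.
The second-law ceiling is the Carnot efficiency, η_max = 1 − T_C/T_H = 1 − 294.00/666.15 = 0.5587.
W_max = η_max · Q_H = 0.5587 × 7040 = 3930 J.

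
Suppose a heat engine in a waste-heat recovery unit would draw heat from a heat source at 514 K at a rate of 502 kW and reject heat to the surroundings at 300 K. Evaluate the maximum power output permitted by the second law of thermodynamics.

Ẇ_max ≈ 209 kW

The second-law ceiling is the Carnot efficiency, η_max = 1 − T_C/T_H = 1 − 300.00/514.00 = 0.4163.
W_max = η_max · Q_H = 0.4163 × 502 = 209 kW.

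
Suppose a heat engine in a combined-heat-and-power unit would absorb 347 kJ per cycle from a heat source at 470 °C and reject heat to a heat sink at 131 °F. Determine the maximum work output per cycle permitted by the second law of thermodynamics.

T_H = 470 °C → 470 + 273.15 = 743.15 K.
T_C = 131 °F → (131 − 32) × 5/9 = 55.00 °C = 328.15 K.
The upper bound on efficiency is η_max = 1 − T_C/T_H = 1 − 328.15/743.15 = 0.5584.
W_max = η_max · Q_H = 0.5584 × 347 = 194 kJ.

W_max ≈ 194 kJ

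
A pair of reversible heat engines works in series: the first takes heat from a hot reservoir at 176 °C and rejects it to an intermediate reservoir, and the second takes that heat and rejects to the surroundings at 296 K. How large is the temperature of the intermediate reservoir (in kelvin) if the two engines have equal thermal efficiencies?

T_m ≈ 365 K

T_H = 176 °C → 176 + 273.15 = 449.15 K.
Equal efficiencies require 1 − T_m/T_H = 1 − T_C/T_m, i.e. T_m/T_H = T_C/T_m, so T_m = √(T_H·T_C) = √(449.15 × 296.00) = 365 K.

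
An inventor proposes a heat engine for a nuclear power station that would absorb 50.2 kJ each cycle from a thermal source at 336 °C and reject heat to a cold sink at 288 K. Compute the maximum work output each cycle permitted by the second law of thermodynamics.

T_H = 336 °C → 336 + 273.15 = 609.15 K.
The upper bound on efficiency is η_max = 1 − T_C/T_H = 1 − 288.00/609.15 = 0.5272.
W_max = η_max · Q_H = 0.5272 × 50.2 = 26.47 kJ.

W_max ≈ 26.47 kJ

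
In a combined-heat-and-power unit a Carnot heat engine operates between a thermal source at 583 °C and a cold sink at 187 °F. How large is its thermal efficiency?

T_H = 583 °C → 583 + 273.15 = 856.15 K.
T_C = 187 °F → (187 − 32) × 5/9 = 86.11 °C = 359.26 K.
For a reversible engine, η = 1 − T_C/T_H = 1 − 359.26/856.15 = 0.5804.

η ≈ 0.5804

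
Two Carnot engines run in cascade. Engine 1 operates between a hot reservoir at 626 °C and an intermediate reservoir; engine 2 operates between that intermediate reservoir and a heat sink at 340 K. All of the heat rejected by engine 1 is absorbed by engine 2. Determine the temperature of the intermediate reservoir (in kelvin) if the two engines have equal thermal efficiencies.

T_H = 626 °C → 626 + 273.15 = 899.15 K.
Equal efficiencies require 1 − T_m/T_H = 1 − T_C/T_m, i.e. T_m/T_H = T_C/T_m, so T_m = √(T_H·T_C) = √(899.15 × 340.00) = 552.9 K.

T_m ≈ 552.9 K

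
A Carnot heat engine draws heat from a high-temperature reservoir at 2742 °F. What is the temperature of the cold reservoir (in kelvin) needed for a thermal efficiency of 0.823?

T_H = 2742 °F → (2742 − 32) × 5/9 = 1505.56 °C = 1778.71 K.
From η = 1 − T_C/T_H, T_C = T_H·(1 − η) = 1778.71 × (1 − 0.823) = 314.8 K.

T_C ≈ 314.8 K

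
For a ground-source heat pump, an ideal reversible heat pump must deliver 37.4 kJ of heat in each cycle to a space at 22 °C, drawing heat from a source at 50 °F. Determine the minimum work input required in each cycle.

T_H = 22 °C → 22 + 273.15 = 295.15 K.
T_C = 50 °F → (50 − 32) × 5/9 = 10.00 °C = 283.15 K.
The Carnot heat-pump COP is COP_HP = T_H/(T_H − T_C) = 295.15/12.00 = 24.5958.
W = Q_H/COP_HP = 37.4/24.5958 = 1.52 kJ.

W_in ≈ 1.52 kJ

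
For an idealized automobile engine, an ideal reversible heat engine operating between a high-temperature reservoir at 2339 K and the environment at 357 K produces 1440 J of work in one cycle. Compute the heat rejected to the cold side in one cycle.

Q_C ≈ 259 J

Since the cycle is reversible, η = 1 − T_C/T_H = 1 − 357.00/2339.00 = 0.8474.
Since Q_C/Q_H = T_C/T_H and Q_H = W/η, Q_C = W·T_C/(T_H − T_C) = 1440 × 357.00/1982.00 = 259 J.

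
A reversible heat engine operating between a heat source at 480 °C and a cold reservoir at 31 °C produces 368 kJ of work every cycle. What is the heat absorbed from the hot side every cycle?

T_H = 480 °C → 480 + 273.15 = 753.15 K.
T_C = 31 °C → 31 + 273.15 = 304.15 K.
Since the cycle is reversible, η = 1 − T_C/T_H = 1 − 304.15/753.15 = 0.5962.
Q_H = W/η = 368/0.5962 = 617.3 kJ.

Q_H ≈ 617.3 kJ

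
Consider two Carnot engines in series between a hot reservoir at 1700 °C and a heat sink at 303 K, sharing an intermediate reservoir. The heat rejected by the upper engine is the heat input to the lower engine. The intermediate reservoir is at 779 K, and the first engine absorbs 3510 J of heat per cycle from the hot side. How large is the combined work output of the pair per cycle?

W_total ≈ 2971 J

T_H = 1700 °C → 1700 + 273.15 = 1973.15 K.
Two reversible stages in series are equivalent to a single Carnot engine between T_H and T_C, so η_total = 1 − T_C/T_H = 1 − 303.00/1973.15 = 0.8464.
W_total = η_total · Q_H = 0.8464 × 3510 = 2971 J.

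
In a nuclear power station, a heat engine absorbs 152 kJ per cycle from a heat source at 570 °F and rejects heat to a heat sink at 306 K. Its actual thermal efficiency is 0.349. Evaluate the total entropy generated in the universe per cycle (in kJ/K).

ΔS_univ ≈ 0.0577 kJ/K

T_H = 570 °F → (570 − 32) × 5/9 = 298.89 °C = 572.04 K.
W = η·Q_H = 0.349 × 152 = 53.05 kJ, so Q_C = Q_H − W = 98.95 kJ.
Reservoir entropy changes: ΔS_H = −Q_H/T_H = −152/572.04 = -0.2657 kJ/K and ΔS_C = +Q_C/T_C = 98.95/306.00 = 0.3234 kJ/K.
ΔS_univ = −Q_H/T_H + Q_C/T_C = 0.0577 kJ/K (> 0, since η = 0.349 < η_Carnot = 0.465).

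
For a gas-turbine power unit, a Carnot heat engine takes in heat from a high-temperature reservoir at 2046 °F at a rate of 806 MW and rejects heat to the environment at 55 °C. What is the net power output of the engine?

Ẇ ≈ 616 MW

T_H = 2046 °F → (2046 − 32) × 5/9 = 1118.89 °C = 1392.04 K.
T_C = 55 °C → 55 + 273.15 = 328.15 K.
For a reversible engine, η = 1 − T_C/T_H = 1 − 328.15/1392.04 = 0.7643.
W = η·Q_H = 0.7643 × 806 = 616 MW.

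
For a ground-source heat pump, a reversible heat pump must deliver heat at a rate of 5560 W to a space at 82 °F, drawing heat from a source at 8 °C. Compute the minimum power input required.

T_H = 82 °F → (82 − 32) × 5/9 = 27.78 °C = 300.93 K.
T_C = 8 °C → 8 + 273.15 = 281.15 K.
COP_HP = T_H/(T_H − T_C) = 300.93/19.78 = 15.2154.
W = Q_H/COP_HP = 5560/15.2154 = 365 W.

Ẇ_in ≈ 365 W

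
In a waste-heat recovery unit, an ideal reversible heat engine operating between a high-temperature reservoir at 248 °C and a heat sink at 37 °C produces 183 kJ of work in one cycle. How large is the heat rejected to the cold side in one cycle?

Q_C ≈ 269.0 kJ

T_H = 248 °C → 248 + 273.15 = 521.15 K.
T_C = 37 °C → 37 + 273.15 = 310.15 K.
Carnot efficiency: η = 1 − T_C/T_H = 1 − 310.15/521.15 = 0.4049.
Since Q_C/Q_H = T_C/T_H and Q_H = W/η, Q_C = W·T_C/(T_H − T_C) = 183 × 310.15/211.00 = 269.0 kJ.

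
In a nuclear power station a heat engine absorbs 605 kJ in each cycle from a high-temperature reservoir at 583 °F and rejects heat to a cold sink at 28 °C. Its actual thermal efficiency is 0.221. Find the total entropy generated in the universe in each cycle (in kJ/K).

T_H = 583 °F → (583 − 32) × 5/9 = 306.11 °C = 579.26 K.
T_C = 28 °C → 28 + 273.15 = 301.15 K.
W = η·Q_H = 0.221 × 605 = 133.7 kJ, so Q_C = Q_H − W = 471.3 kJ.
Reservoir entropy changes: ΔS_H = −Q_H/T_H = −605/579.26 = -1.044 kJ/K and ΔS_C = +Q_C/T_C = 471.3/301.15 = 1.565 kJ/K.
ΔS_univ = −Q_H/T_H + Q_C/T_C = 0.521 kJ/K (> 0, since η = 0.221 < η_Carnot = 0.480).

ΔS_univ ≈ 0.521 kJ/K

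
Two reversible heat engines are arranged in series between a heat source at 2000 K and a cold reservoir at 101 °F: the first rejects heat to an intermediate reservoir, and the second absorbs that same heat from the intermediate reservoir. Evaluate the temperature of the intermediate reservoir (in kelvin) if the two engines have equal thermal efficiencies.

T_m ≈ 789.3 K

T_C = 101 °F → (101 − 32) × 5/9 = 38.33 °C = 311.48 K.
Equal efficiencies require 1 − T_m/T_H = 1 − T_C/T_m, i.e. T_m/T_H = T_C/T_m, so T_m = √(T_H·T_C) = √(2000.00 × 311.48) = 789.3 K.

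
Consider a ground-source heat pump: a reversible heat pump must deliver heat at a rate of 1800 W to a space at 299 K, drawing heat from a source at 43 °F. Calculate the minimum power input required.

Ẇ_in ≈ 118.8 W

T_C = 43 °F → (43 − 32) × 5/9 = 6.11 °C = 279.26 K.
For a reversible heat pump, COP_HP = T_H/(T_H − T_C) = 299.00/19.74 = 15.1478.
W = Q_H/COP_HP = 1800/15.1478 = 118.8 W.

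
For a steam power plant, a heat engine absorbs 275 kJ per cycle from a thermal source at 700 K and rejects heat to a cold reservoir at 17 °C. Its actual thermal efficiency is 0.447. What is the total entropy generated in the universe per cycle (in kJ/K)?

T_C = 17 °C → 17 + 273.15 = 290.15 K.
W = η·Q_H = 0.447 × 275 = 122.9 kJ, so Q_C = Q_H − W = 152.1 kJ.
Entropy balance on the reservoirs: −Q_H/T_H = -0.3929 kJ/K, +Q_C/T_C = 0.5241 kJ/K.
ΔS_univ = −Q_H/T_H + Q_C/T_C = 0.1313 kJ/K (> 0, since η = 0.447 < η_Carnot = 0.586).

ΔS_univ ≈ 0.1313 kJ/K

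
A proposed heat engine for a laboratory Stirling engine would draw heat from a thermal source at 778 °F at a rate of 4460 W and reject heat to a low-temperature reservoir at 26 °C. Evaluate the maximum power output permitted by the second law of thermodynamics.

T_H = 778 °F → (778 − 32) × 5/9 = 414.44 °C = 687.59 K.
T_C = 26 °C → 26 + 273.15 = 299.15 K.
No engine can exceed the Carnot limit: η_max = 1 − T_C/T_H = 1 − 299.15/687.59 = 0.5649.
W_max = η_max · Q_H = 0.5649 × 4460 = 2520 W.

Ẇ_max ≈ 2520 W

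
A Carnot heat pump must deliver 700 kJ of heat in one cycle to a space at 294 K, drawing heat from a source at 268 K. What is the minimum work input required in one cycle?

W_in ≈ 61.9 kJ

The Carnot heat-pump COP is COP_HP = T_H/(T_H − T_C) = 294.00/26.00 = 11.3077.
W = Q_H/COP_HP = 700/11.3077 = 61.9 kJ.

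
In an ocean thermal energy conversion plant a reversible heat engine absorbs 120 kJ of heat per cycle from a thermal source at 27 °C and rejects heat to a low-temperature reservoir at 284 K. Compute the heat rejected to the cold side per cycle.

T_H = 27 °C → 27 + 273.15 = 300.15 K.
For a reversible engine, η = 1 − T_C/T_H = 1 − 284.00/300.15 = 0.0538.
For a reversible cycle Q_C/Q_H = T_C/T_H, so Q_C = 120 × 284.00/300.15 = 113.5 kJ.

Q_C ≈ 113.5 kJ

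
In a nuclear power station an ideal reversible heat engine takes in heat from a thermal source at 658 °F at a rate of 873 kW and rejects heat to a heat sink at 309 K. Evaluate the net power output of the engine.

Ẇ ≈ 439 kW

T_H = 658 °F → (658 − 32) × 5/9 = 347.78 °C = 620.93 K.
η_rev = 1 − T_C/T_H = 1 − 309.00/620.93 = 0.5024.
W = η·Q_H = 0.5024 × 873 = 439 kW.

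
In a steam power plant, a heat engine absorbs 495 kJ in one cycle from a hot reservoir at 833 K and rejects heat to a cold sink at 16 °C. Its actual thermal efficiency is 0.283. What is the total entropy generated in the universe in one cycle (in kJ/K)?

T_C = 16 °C → 16 + 273.15 = 289.15 K.
W = η·Q_H = 0.283 × 495 = 140.1 kJ, so Q_C = Q_H − W = 354.9 kJ.
Entropy balance on the reservoirs: −Q_H/T_H = -0.5942 kJ/K, +Q_C/T_C = 1.227 kJ/K.
ΔS_univ = −Q_H/T_H + Q_C/T_C = 0.633 kJ/K (> 0, since η = 0.283 < η_Carnot = 0.653).

ΔS_univ ≈ 0.633 kJ/K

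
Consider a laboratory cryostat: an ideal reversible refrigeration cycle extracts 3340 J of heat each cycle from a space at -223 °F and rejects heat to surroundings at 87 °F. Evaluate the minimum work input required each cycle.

T_H = 87 °F → (87 − 32) × 5/9 = 30.56 °C = 303.71 K.
T_C = -223 °F → (-223 − 32) × 5/9 = -141.67 °C = 131.48 K.
COP_R = T_C/(T_H − T_C) = 131.48/172.22 = 0.7635.
W = Q_C/COP_R = 3340/0.7635 = 4370 J.

W_in ≈ 4370 J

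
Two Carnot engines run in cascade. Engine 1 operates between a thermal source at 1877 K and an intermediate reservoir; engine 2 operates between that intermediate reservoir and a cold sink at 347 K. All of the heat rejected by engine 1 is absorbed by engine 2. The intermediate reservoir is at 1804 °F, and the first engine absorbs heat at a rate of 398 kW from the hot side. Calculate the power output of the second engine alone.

Ẇ₂ ≈ 193 kW

T_m = 1804 °F → (1804 − 32) × 5/9 = 984.44 °C = 1257.59 K.
Heat entering the second stage: Q_m = Q_H·(T_m/T_H) = 398 × 1257.59/1877.00 = 267 kW.
Second-stage efficiency η₂ = 1 − T_C/T_m = 1 − 347.00/1257.59 = 0.7241, so W₂ = η₂·Q_m = 193 kW.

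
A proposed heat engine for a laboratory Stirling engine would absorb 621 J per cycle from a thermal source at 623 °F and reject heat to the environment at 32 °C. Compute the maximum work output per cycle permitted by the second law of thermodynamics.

W_max ≈ 306 J

T_H = 623 °F → (623 − 32) × 5/9 = 328.33 °C = 601.48 K.
T_C = 32 °C → 32 + 273.15 = 305.15 K.
The upper bound on efficiency is η_max = 1 − T_C/T_H = 1 − 305.15/601.48 = 0.4927.
W_max = η_max · Q_H = 0.4927 × 621 = 306 J.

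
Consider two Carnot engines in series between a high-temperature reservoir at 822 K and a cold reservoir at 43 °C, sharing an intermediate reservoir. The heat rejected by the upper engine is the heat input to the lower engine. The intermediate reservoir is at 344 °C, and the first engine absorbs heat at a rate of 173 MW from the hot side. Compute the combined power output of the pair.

T_C = 43 °C → 43 + 273.15 = 316.15 K.
Two reversible stages in series are equivalent to a single Carnot engine between T_H and T_C, so η_total = 1 − T_C/T_H = 1 − 316.15/822.00 = 0.6154.
W_total = η_total · Q_H = 0.6154 × 173 = 106.5 MW.

Ẇ_total ≈ 106.5 MW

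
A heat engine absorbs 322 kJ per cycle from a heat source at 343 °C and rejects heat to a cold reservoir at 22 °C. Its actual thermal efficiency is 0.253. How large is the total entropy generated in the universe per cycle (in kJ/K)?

T_H = 343 °C → 343 + 273.15 = 616.15 K.
T_C = 22 °C → 22 + 273.15 = 295.15 K.
W = η·Q_H = 0.253 × 322 = 81.47 kJ, so Q_C = Q_H − W = 240.5 kJ.
The hot reservoir loses entropy Q_H/T_H = 322/616.15 = 0.5226 kJ/K; the cold reservoir gains Q_C/T_C = 240.5/295.15 = 0.8150 kJ/K.
ΔS_univ = −Q_H/T_H + Q_C/T_C = 0.2924 kJ/K (> 0, since η = 0.253 < η_Carnot = 0.521).

ΔS_univ ≈ 0.2924 kJ/K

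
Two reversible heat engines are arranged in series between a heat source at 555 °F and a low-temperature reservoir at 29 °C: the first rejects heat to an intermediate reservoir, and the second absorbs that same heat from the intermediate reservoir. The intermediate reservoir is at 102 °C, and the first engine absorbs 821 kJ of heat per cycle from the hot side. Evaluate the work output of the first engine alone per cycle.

T_H = 555 °F → (555 − 32) × 5/9 = 290.56 °C = 563.71 K.
T_C = 29 °C → 29 + 273.15 = 302.15 K.
T_m = 102 °C → 102 + 273.15 = 375.15 K.
First-stage efficiency η₁ = 1 − T_m/T_H = 1 − 375.15/563.71 = 0.3345.
W₁ = η₁·Q_H = 0.3345 × 821 = 274.6 kJ.

W₁ ≈ 274.6 kJ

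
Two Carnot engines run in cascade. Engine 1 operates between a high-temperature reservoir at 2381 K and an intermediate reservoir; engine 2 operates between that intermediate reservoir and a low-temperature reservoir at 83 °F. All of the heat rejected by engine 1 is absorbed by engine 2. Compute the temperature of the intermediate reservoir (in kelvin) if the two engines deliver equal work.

T_C = 83 °F → (83 − 32) × 5/9 = 28.33 °C = 301.48 K.
For reversible stages Q_m = Q_H·(T_m/T_H). Setting W₁ = Q_H(1 − T_m/T_H) equal to W₂ = Q_m(1 − T_C/T_m) = Q_H·(T_m − T_C)/T_H gives T_H − T_m = T_m − T_C, so T_m = (T_H + T_C)/2 = (2381.00 + 301.48)/2 = 1341 K.

T_m ≈ 1341 K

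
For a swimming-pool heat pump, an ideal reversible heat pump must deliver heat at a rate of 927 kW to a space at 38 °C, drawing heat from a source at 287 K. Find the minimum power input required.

Ẇ_in ≈ 71.95 kW

T_H = 38 °C → 38 + 273.15 = 311.15 K.
Reversible heating COP: COP_HP = T_H/(T_H − T_C) = 311.15/24.15 = 12.8841.
W = Q_H/COP_HP = 927/12.8841 = 71.95 kW.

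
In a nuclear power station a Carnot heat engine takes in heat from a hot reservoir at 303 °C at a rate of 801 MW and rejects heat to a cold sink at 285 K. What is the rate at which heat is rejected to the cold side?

T_H = 303 °C → 303 + 273.15 = 576.15 K.
The Carnot efficiency is η = 1 − T_C/T_H = 1 − 285.00/576.15 = 0.5053.
For a reversible cycle Q_C/Q_H = T_C/T_H, so Q_C = 801 × 285.00/576.15 = 396.2 MW.

Q̇_C ≈ 396.2 MW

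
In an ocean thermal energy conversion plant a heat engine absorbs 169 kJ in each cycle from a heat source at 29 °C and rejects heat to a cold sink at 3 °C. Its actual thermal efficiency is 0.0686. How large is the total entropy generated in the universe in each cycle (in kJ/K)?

T_H = 29 °C → 29 + 273.15 = 302.15 K.
T_C = 3 °C → 3 + 273.15 = 276.15 K.
W = η·Q_H = 0.0686 × 169 = 11.59 kJ, so Q_C = Q_H − W = 157.4 kJ.
The hot reservoir loses entropy Q_H/T_H = 169/302.15 = 0.5593 kJ/K; the cold reservoir gains Q_C/T_C = 157.4/276.15 = 0.5700 kJ/K.
ΔS_univ = −Q_H/T_H + Q_C/T_C = 0.0107 kJ/K (> 0, since η = 0.0686 < η_Carnot = 0.086).

ΔS_univ ≈ 0.0107 kJ/K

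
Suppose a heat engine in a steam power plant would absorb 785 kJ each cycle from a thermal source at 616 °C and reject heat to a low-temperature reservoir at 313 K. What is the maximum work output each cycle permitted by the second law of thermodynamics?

T_H = 616 °C → 616 + 273.15 = 889.15 K.
The upper bound on efficiency is η_max = 1 − T_C/T_H = 1 − 313.00/889.15 = 0.6480.
W_max = η_max · Q_H = 0.6480 × 785 = 509 kJ.

W_max ≈ 509 kJ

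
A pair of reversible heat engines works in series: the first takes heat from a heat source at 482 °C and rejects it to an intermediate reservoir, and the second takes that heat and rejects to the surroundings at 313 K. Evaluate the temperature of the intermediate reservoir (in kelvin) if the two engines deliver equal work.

T_m ≈ 534.1 K

T_H = 482 °C → 482 + 273.15 = 755.15 K.
For reversible stages Q_m = Q_H·(T_m/T_H). Setting W₁ = Q_H(1 − T_m/T_H) equal to W₂ = Q_m(1 − T_C/T_m) = Q_H·(T_m − T_C)/T_H gives T_H − T_m = T_m − T_C, so T_m = (T_H + T_C)/2 = (755.15 + 313.00)/2 = 534.1 K.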